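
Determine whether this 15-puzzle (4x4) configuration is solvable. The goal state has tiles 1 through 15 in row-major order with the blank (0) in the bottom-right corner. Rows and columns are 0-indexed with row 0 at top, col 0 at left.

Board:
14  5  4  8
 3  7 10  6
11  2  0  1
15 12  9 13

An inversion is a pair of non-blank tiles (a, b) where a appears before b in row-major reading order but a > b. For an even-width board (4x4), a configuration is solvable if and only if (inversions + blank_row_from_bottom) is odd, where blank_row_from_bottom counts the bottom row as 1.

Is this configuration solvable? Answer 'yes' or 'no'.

Inversions: 44
Blank is in row 2 (0-indexed from top), which is row 2 counting from the bottom (bottom = 1).
44 + 2 = 46, which is even, so the puzzle is not solvable.

Answer: no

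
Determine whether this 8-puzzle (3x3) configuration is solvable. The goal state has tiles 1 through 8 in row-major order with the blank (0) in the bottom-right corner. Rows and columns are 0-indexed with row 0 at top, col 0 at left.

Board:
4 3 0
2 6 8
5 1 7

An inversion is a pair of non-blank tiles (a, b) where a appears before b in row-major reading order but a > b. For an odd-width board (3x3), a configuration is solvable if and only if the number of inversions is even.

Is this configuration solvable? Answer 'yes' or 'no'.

Answer: yes

Derivation:
Inversions (pairs i<j in row-major order where tile[i] > tile[j] > 0): 12
12 is even, so the puzzle is solvable.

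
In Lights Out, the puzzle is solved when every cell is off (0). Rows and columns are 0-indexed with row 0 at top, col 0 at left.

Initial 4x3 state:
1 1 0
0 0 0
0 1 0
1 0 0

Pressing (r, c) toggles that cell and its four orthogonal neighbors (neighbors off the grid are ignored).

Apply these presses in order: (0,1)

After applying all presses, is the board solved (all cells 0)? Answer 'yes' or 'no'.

After press 1 at (0,1):
0 0 1
0 1 0
0 1 0
1 0 0

Lights still on: 4

Answer: no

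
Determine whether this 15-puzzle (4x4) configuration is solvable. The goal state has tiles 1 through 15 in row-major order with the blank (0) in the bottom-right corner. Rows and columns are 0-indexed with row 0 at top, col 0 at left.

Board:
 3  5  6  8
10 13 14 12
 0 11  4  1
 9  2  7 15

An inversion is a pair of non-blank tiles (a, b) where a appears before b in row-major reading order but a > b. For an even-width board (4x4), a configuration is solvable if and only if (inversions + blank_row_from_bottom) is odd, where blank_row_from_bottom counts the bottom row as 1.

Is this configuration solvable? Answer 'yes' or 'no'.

Answer: no

Derivation:
Inversions: 46
Blank is in row 2 (0-indexed from top), which is row 2 counting from the bottom (bottom = 1).
46 + 2 = 48, which is even, so the puzzle is not solvable.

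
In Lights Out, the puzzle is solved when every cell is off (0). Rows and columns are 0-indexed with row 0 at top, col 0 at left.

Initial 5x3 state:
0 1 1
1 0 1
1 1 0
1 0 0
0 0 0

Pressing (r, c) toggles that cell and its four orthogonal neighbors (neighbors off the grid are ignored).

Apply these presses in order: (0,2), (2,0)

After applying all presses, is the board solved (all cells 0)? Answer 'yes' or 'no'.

After press 1 at (0,2):
0 0 0
1 0 0
1 1 0
1 0 0
0 0 0

After press 2 at (2,0):
0 0 0
0 0 0
0 0 0
0 0 0
0 0 0

Lights still on: 0

Answer: yes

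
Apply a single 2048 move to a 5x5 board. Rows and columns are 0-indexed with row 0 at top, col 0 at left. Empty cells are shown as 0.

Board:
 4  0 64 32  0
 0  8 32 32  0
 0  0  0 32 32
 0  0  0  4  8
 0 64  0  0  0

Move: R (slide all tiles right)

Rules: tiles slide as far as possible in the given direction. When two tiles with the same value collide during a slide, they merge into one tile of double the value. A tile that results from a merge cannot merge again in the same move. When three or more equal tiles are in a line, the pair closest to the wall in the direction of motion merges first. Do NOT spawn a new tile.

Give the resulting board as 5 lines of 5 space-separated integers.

Answer:  0  0  4 64 32
 0  0  0  8 64
 0  0  0  0 64
 0  0  0  4  8
 0  0  0  0 64

Derivation:
Slide right:
row 0: [4, 0, 64, 32, 0] -> [0, 0, 4, 64, 32]
row 1: [0, 8, 32, 32, 0] -> [0, 0, 0, 8, 64]
row 2: [0, 0, 0, 32, 32] -> [0, 0, 0, 0, 64]
row 3: [0, 0, 0, 4, 8] -> [0, 0, 0, 4, 8]
row 4: [0, 64, 0, 0, 0] -> [0, 0, 0, 0, 64]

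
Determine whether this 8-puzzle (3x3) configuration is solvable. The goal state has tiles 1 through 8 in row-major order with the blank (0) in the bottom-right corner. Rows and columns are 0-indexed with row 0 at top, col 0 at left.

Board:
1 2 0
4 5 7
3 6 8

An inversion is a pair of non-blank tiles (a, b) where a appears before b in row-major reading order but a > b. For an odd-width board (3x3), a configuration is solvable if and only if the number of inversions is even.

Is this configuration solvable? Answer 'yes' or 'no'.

Answer: yes

Derivation:
Inversions (pairs i<j in row-major order where tile[i] > tile[j] > 0): 4
4 is even, so the puzzle is solvable.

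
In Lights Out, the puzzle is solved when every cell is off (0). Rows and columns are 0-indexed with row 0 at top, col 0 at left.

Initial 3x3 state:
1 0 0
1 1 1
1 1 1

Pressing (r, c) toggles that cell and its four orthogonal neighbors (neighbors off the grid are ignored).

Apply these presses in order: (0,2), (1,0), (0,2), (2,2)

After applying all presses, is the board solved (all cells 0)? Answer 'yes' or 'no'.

Answer: yes

Derivation:
After press 1 at (0,2):
1 1 1
1 1 0
1 1 1

After press 2 at (1,0):
0 1 1
0 0 0
0 1 1

After press 3 at (0,2):
0 0 0
0 0 1
0 1 1

After press 4 at (2,2):
0 0 0
0 0 0
0 0 0

Lights still on: 0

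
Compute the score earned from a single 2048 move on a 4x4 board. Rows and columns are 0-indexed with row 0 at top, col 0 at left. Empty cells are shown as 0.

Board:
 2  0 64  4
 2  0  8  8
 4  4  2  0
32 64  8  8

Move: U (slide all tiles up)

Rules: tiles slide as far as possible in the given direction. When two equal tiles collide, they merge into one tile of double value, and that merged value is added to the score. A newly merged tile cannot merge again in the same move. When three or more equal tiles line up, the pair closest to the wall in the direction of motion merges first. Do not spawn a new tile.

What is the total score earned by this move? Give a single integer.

Answer: 20

Derivation:
Slide up:
col 0: [2, 2, 4, 32] -> [4, 4, 32, 0]  score +4 (running 4)
col 1: [0, 0, 4, 64] -> [4, 64, 0, 0]  score +0 (running 4)
col 2: [64, 8, 2, 8] -> [64, 8, 2, 8]  score +0 (running 4)
col 3: [4, 8, 0, 8] -> [4, 16, 0, 0]  score +16 (running 20)
Board after move:
 4  4 64  4
 4 64  8 16
32  0  2  0
 0  0  8  0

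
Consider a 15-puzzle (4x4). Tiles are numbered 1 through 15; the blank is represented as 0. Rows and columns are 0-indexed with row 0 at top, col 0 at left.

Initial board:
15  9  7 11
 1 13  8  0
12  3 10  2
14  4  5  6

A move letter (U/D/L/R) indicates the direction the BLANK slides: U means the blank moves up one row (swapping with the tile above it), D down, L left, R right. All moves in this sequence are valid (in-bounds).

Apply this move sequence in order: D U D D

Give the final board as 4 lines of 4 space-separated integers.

After move 1 (D):
15  9  7 11
 1 13  8  2
12  3 10  0
14  4  5  6

After move 2 (U):
15  9  7 11
 1 13  8  0
12  3 10  2
14  4  5  6

After move 3 (D):
15  9  7 11
 1 13  8  2
12  3 10  0
14  4  5  6

After move 4 (D):
15  9  7 11
 1 13  8  2
12  3 10  6
14  4  5  0

Answer: 15  9  7 11
 1 13  8  2
12  3 10  6
14  4  5  0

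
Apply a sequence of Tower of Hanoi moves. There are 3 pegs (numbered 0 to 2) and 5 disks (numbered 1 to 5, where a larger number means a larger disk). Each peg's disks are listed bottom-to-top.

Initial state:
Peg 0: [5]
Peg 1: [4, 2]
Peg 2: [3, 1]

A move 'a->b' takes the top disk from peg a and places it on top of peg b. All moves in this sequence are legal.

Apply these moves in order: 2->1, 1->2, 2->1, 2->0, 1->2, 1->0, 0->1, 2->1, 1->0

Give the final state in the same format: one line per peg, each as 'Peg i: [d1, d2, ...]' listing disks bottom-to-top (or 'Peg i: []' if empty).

After move 1 (2->1):
Peg 0: [5]
Peg 1: [4, 2, 1]
Peg 2: [3]

After move 2 (1->2):
Peg 0: [5]
Peg 1: [4, 2]
Peg 2: [3, 1]

After move 3 (2->1):
Peg 0: [5]
Peg 1: [4, 2, 1]
Peg 2: [3]

After move 4 (2->0):
Peg 0: [5, 3]
Peg 1: [4, 2, 1]
Peg 2: []

After move 5 (1->2):
Peg 0: [5, 3]
Peg 1: [4, 2]
Peg 2: [1]

After move 6 (1->0):
Peg 0: [5, 3, 2]
Peg 1: [4]
Peg 2: [1]

After move 7 (0->1):
Peg 0: [5, 3]
Peg 1: [4, 2]
Peg 2: [1]

After move 8 (2->1):
Peg 0: [5, 3]
Peg 1: [4, 2, 1]
Peg 2: []

After move 9 (1->0):
Peg 0: [5, 3, 1]
Peg 1: [4, 2]
Peg 2: []

Answer: Peg 0: [5, 3, 1]
Peg 1: [4, 2]
Peg 2: []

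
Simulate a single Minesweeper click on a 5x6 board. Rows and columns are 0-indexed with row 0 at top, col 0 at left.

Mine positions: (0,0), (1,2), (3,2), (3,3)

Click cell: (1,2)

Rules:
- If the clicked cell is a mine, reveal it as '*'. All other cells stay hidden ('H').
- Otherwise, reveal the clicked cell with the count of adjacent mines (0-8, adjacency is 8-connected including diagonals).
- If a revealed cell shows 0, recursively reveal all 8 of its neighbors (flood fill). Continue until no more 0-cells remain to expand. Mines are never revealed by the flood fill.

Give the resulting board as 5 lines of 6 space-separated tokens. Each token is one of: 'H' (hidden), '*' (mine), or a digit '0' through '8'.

H H H H H H
H H * H H H
H H H H H H
H H H H H H
H H H H H H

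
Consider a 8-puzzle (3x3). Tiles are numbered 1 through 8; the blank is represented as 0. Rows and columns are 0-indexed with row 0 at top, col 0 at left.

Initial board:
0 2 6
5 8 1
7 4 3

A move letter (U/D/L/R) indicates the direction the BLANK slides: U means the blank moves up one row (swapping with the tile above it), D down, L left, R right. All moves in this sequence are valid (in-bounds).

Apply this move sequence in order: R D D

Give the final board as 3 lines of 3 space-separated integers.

After move 1 (R):
2 0 6
5 8 1
7 4 3

After move 2 (D):
2 8 6
5 0 1
7 4 3

After move 3 (D):
2 8 6
5 4 1
7 0 3

Answer: 2 8 6
5 4 1
7 0 3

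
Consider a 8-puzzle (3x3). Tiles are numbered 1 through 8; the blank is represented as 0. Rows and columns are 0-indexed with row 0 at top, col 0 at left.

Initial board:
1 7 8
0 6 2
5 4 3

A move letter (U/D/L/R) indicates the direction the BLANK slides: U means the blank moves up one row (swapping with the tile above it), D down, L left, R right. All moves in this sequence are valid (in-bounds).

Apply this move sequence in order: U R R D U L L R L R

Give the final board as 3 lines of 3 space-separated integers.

Answer: 7 0 8
1 6 2
5 4 3

Derivation:
After move 1 (U):
0 7 8
1 6 2
5 4 3

After move 2 (R):
7 0 8
1 6 2
5 4 3

After move 3 (R):
7 8 0
1 6 2
5 4 3

After move 4 (D):
7 8 2
1 6 0
5 4 3

After move 5 (U):
7 8 0
1 6 2
5 4 3

After move 6 (L):
7 0 8
1 6 2
5 4 3

After move 7 (L):
0 7 8
1 6 2
5 4 3

After move 8 (R):
7 0 8
1 6 2
5 4 3

After move 9 (L):
0 7 8
1 6 2
5 4 3

After move 10 (R):
7 0 8
1 6 2
5 4 3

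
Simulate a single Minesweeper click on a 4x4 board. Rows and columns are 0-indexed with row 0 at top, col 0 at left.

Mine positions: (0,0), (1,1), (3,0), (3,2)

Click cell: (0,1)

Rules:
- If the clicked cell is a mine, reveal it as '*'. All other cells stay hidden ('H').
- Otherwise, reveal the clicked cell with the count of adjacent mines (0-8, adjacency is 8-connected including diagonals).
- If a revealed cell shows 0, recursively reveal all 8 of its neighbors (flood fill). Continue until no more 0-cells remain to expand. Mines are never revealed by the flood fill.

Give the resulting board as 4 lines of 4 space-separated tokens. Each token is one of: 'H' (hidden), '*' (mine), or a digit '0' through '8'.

H 2 H H
H H H H
H H H H
H H H H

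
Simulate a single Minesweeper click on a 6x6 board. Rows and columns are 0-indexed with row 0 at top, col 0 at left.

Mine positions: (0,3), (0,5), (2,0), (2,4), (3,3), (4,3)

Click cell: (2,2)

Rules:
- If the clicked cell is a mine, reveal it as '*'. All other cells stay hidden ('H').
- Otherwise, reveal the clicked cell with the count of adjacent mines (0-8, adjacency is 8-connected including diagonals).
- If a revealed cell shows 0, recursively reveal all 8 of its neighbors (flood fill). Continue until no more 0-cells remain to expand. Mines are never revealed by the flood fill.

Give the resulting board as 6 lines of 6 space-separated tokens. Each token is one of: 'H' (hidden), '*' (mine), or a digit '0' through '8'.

H H H H H H
H H H H H H
H H 1 H H H
H H H H H H
H H H H H H
H H H H H H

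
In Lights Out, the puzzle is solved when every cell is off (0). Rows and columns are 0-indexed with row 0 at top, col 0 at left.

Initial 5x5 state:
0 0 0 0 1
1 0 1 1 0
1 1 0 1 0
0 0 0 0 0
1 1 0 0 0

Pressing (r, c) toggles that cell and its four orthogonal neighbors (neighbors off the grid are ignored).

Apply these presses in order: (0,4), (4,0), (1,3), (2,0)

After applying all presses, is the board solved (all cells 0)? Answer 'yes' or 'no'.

Answer: yes

Derivation:
After press 1 at (0,4):
0 0 0 1 0
1 0 1 1 1
1 1 0 1 0
0 0 0 0 0
1 1 0 0 0

After press 2 at (4,0):
0 0 0 1 0
1 0 1 1 1
1 1 0 1 0
1 0 0 0 0
0 0 0 0 0

After press 3 at (1,3):
0 0 0 0 0
1 0 0 0 0
1 1 0 0 0
1 0 0 0 0
0 0 0 0 0

After press 4 at (2,0):
0 0 0 0 0
0 0 0 0 0
0 0 0 0 0
0 0 0 0 0
0 0 0 0 0

Lights still on: 0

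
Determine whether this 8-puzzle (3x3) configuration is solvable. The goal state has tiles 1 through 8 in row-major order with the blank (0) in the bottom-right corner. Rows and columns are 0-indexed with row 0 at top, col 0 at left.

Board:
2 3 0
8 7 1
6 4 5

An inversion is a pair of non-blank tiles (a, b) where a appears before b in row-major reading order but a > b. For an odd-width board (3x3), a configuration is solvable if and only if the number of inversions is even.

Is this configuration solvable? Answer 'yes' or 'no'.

Inversions (pairs i<j in row-major order where tile[i] > tile[j] > 0): 13
13 is odd, so the puzzle is not solvable.

Answer: no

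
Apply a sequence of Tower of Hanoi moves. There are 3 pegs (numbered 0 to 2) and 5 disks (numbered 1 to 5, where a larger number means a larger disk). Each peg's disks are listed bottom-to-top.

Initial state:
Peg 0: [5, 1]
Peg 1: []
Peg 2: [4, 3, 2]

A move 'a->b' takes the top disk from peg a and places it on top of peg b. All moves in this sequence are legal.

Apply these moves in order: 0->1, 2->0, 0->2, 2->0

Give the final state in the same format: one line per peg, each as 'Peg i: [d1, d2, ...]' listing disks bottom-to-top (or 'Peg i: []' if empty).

After move 1 (0->1):
Peg 0: [5]
Peg 1: [1]
Peg 2: [4, 3, 2]

After move 2 (2->0):
Peg 0: [5, 2]
Peg 1: [1]
Peg 2: [4, 3]

After move 3 (0->2):
Peg 0: [5]
Peg 1: [1]
Peg 2: [4, 3, 2]

After move 4 (2->0):
Peg 0: [5, 2]
Peg 1: [1]
Peg 2: [4, 3]

Answer: Peg 0: [5, 2]
Peg 1: [1]
Peg 2: [4, 3]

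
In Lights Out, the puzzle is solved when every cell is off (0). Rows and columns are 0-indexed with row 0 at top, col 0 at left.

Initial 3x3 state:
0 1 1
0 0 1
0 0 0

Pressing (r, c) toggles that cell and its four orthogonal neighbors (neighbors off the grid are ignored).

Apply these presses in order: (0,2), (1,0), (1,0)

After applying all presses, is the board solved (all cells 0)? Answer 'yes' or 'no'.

After press 1 at (0,2):
0 0 0
0 0 0
0 0 0

After press 2 at (1,0):
1 0 0
1 1 0
1 0 0

After press 3 at (1,0):
0 0 0
0 0 0
0 0 0

Lights still on: 0

Answer: yes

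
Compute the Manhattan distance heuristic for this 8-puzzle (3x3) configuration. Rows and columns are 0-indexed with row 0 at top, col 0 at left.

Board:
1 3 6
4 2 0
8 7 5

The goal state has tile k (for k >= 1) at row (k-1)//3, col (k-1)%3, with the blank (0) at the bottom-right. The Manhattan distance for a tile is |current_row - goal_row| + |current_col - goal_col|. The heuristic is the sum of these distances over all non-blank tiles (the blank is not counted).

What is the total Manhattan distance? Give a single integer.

Answer: 7

Derivation:
Tile 1: at (0,0), goal (0,0), distance |0-0|+|0-0| = 0
Tile 3: at (0,1), goal (0,2), distance |0-0|+|1-2| = 1
Tile 6: at (0,2), goal (1,2), distance |0-1|+|2-2| = 1
Tile 4: at (1,0), goal (1,0), distance |1-1|+|0-0| = 0
Tile 2: at (1,1), goal (0,1), distance |1-0|+|1-1| = 1
Tile 8: at (2,0), goal (2,1), distance |2-2|+|0-1| = 1
Tile 7: at (2,1), goal (2,0), distance |2-2|+|1-0| = 1
Tile 5: at (2,2), goal (1,1), distance |2-1|+|2-1| = 2
Sum: 0 + 1 + 1 + 0 + 1 + 1 + 1 + 2 = 7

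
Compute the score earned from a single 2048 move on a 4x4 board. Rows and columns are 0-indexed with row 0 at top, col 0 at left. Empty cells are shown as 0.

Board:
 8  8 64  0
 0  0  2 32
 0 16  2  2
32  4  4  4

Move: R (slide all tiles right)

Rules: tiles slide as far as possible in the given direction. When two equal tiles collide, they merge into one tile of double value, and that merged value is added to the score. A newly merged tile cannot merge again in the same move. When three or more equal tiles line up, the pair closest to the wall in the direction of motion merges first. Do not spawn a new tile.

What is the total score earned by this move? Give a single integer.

Slide right:
row 0: [8, 8, 64, 0] -> [0, 0, 16, 64]  score +16 (running 16)
row 1: [0, 0, 2, 32] -> [0, 0, 2, 32]  score +0 (running 16)
row 2: [0, 16, 2, 2] -> [0, 0, 16, 4]  score +4 (running 20)
row 3: [32, 4, 4, 4] -> [0, 32, 4, 8]  score +8 (running 28)
Board after move:
 0  0 16 64
 0  0  2 32
 0  0 16  4
 0 32  4  8

Answer: 28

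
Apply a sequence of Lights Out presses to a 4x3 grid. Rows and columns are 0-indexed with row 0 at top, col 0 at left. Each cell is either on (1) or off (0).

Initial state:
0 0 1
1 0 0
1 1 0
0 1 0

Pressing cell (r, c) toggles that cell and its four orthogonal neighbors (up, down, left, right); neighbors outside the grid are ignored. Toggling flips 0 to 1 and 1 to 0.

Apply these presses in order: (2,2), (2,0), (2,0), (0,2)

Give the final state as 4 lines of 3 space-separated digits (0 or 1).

Answer: 0 1 0
1 0 0
1 0 1
0 1 1

Derivation:
After press 1 at (2,2):
0 0 1
1 0 1
1 0 1
0 1 1

After press 2 at (2,0):
0 0 1
0 0 1
0 1 1
1 1 1

After press 3 at (2,0):
0 0 1
1 0 1
1 0 1
0 1 1

After press 4 at (0,2):
0 1 0
1 0 0
1 0 1
0 1 1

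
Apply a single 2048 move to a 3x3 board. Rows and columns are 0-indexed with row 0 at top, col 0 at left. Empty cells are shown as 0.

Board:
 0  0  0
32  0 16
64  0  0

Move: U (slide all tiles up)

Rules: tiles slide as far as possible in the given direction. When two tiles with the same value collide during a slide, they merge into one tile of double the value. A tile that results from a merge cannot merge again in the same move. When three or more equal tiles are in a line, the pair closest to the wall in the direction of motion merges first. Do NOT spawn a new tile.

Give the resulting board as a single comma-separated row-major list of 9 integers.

Answer: 32, 0, 16, 64, 0, 0, 0, 0, 0

Derivation:
Slide up:
col 0: [0, 32, 64] -> [32, 64, 0]
col 1: [0, 0, 0] -> [0, 0, 0]
col 2: [0, 16, 0] -> [16, 0, 0]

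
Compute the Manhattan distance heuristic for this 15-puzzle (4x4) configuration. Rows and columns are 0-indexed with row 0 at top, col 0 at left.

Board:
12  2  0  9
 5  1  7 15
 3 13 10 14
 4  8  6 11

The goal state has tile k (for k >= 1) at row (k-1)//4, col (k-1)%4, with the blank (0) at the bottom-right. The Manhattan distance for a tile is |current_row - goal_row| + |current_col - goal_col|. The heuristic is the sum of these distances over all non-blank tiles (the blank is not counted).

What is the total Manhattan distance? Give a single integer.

Tile 12: (0,0)->(2,3) = 5
Tile 2: (0,1)->(0,1) = 0
Tile 9: (0,3)->(2,0) = 5
Tile 5: (1,0)->(1,0) = 0
Tile 1: (1,1)->(0,0) = 2
Tile 7: (1,2)->(1,2) = 0
Tile 15: (1,3)->(3,2) = 3
Tile 3: (2,0)->(0,2) = 4
Tile 13: (2,1)->(3,0) = 2
Tile 10: (2,2)->(2,1) = 1
Tile 14: (2,3)->(3,1) = 3
Tile 4: (3,0)->(0,3) = 6
Tile 8: (3,1)->(1,3) = 4
Tile 6: (3,2)->(1,1) = 3
Tile 11: (3,3)->(2,2) = 2
Sum: 5 + 0 + 5 + 0 + 2 + 0 + 3 + 4 + 2 + 1 + 3 + 6 + 4 + 3 + 2 = 40

Answer: 40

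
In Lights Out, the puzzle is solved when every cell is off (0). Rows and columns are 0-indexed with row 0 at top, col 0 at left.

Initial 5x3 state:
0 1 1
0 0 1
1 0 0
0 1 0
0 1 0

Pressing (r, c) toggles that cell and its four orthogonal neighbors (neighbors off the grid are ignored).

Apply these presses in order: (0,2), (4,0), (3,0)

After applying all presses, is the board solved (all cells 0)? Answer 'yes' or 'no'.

Answer: yes

Derivation:
After press 1 at (0,2):
0 0 0
0 0 0
1 0 0
0 1 0
0 1 0

After press 2 at (4,0):
0 0 0
0 0 0
1 0 0
1 1 0
1 0 0

After press 3 at (3,0):
0 0 0
0 0 0
0 0 0
0 0 0
0 0 0

Lights still on: 0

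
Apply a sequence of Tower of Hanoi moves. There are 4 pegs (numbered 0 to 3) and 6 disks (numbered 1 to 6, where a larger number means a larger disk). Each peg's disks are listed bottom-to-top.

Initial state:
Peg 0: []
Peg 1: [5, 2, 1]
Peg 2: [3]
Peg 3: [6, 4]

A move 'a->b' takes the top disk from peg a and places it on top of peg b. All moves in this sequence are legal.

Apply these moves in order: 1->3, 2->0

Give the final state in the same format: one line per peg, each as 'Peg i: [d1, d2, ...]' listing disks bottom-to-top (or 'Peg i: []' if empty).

After move 1 (1->3):
Peg 0: []
Peg 1: [5, 2]
Peg 2: [3]
Peg 3: [6, 4, 1]

After move 2 (2->0):
Peg 0: [3]
Peg 1: [5, 2]
Peg 2: []
Peg 3: [6, 4, 1]

Answer: Peg 0: [3]
Peg 1: [5, 2]
Peg 2: []
Peg 3: [6, 4, 1]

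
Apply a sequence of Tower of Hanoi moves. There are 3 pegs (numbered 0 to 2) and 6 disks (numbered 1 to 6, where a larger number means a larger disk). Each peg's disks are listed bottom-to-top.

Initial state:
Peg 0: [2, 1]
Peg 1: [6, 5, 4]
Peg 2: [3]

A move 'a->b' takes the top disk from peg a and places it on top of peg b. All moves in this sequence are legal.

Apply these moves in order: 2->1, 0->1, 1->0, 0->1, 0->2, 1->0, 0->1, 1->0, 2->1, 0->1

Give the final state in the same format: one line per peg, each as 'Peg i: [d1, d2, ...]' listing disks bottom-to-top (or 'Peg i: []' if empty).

After move 1 (2->1):
Peg 0: [2, 1]
Peg 1: [6, 5, 4, 3]
Peg 2: []

After move 2 (0->1):
Peg 0: [2]
Peg 1: [6, 5, 4, 3, 1]
Peg 2: []

After move 3 (1->0):
Peg 0: [2, 1]
Peg 1: [6, 5, 4, 3]
Peg 2: []

After move 4 (0->1):
Peg 0: [2]
Peg 1: [6, 5, 4, 3, 1]
Peg 2: []

After move 5 (0->2):
Peg 0: []
Peg 1: [6, 5, 4, 3, 1]
Peg 2: [2]

After move 6 (1->0):
Peg 0: [1]
Peg 1: [6, 5, 4, 3]
Peg 2: [2]

After move 7 (0->1):
Peg 0: []
Peg 1: [6, 5, 4, 3, 1]
Peg 2: [2]

After move 8 (1->0):
Peg 0: [1]
Peg 1: [6, 5, 4, 3]
Peg 2: [2]

After move 9 (2->1):
Peg 0: [1]
Peg 1: [6, 5, 4, 3, 2]
Peg 2: []

After move 10 (0->1):
Peg 0: []
Peg 1: [6, 5, 4, 3, 2, 1]
Peg 2: []

Answer: Peg 0: []
Peg 1: [6, 5, 4, 3, 2, 1]
Peg 2: []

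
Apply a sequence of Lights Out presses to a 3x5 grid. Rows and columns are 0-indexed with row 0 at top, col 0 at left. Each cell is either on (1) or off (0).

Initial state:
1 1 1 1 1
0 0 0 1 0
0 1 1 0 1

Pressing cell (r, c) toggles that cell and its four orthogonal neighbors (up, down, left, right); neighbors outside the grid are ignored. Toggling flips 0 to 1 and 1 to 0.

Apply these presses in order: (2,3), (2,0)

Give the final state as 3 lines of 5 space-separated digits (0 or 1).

After press 1 at (2,3):
1 1 1 1 1
0 0 0 0 0
0 1 0 1 0

After press 2 at (2,0):
1 1 1 1 1
1 0 0 0 0
1 0 0 1 0

Answer: 1 1 1 1 1
1 0 0 0 0
1 0 0 1 0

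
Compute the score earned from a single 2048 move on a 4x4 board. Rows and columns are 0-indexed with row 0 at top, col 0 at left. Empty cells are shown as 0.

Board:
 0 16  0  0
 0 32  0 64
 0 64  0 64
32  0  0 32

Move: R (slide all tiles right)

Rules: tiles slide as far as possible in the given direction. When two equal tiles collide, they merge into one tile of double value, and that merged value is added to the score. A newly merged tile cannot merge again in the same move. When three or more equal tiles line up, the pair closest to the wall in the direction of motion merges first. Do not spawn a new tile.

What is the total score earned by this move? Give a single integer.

Answer: 192

Derivation:
Slide right:
row 0: [0, 16, 0, 0] -> [0, 0, 0, 16]  score +0 (running 0)
row 1: [0, 32, 0, 64] -> [0, 0, 32, 64]  score +0 (running 0)
row 2: [0, 64, 0, 64] -> [0, 0, 0, 128]  score +128 (running 128)
row 3: [32, 0, 0, 32] -> [0, 0, 0, 64]  score +64 (running 192)
Board after move:
  0   0   0  16
  0   0  32  64
  0   0   0 128
  0   0   0  64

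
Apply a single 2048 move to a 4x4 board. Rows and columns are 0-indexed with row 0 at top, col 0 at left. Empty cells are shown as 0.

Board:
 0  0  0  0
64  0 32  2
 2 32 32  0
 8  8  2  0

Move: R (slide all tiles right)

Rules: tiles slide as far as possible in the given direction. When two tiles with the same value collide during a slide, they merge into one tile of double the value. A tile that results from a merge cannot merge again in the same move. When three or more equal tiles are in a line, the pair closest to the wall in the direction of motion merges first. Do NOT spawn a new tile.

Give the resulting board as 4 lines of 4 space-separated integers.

Answer:  0  0  0  0
 0 64 32  2
 0  0  2 64
 0  0 16  2

Derivation:
Slide right:
row 0: [0, 0, 0, 0] -> [0, 0, 0, 0]
row 1: [64, 0, 32, 2] -> [0, 64, 32, 2]
row 2: [2, 32, 32, 0] -> [0, 0, 2, 64]
row 3: [8, 8, 2, 0] -> [0, 0, 16, 2]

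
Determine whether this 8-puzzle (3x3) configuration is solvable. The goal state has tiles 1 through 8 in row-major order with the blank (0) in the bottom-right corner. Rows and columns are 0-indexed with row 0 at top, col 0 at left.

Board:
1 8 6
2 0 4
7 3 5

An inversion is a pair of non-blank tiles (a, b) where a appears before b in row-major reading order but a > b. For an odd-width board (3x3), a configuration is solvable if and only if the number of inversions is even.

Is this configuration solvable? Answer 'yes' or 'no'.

Answer: no

Derivation:
Inversions (pairs i<j in row-major order where tile[i] > tile[j] > 0): 13
13 is odd, so the puzzle is not solvable.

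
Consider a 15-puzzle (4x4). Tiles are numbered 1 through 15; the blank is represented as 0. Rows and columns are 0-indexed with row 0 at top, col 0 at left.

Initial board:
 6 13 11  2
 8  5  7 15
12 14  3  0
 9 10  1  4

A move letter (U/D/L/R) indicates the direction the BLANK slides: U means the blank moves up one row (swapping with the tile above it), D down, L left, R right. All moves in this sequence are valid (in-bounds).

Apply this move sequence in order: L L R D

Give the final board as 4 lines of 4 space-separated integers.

Answer:  6 13 11  2
 8  5  7 15
12 14  1  3
 9 10  0  4

Derivation:
After move 1 (L):
 6 13 11  2
 8  5  7 15
12 14  0  3
 9 10  1  4

After move 2 (L):
 6 13 11  2
 8  5  7 15
12  0 14  3
 9 10  1  4

After move 3 (R):
 6 13 11  2
 8  5  7 15
12 14  0  3
 9 10  1  4

After move 4 (D):
 6 13 11  2
 8  5  7 15
12 14  1  3
 9 10  0  4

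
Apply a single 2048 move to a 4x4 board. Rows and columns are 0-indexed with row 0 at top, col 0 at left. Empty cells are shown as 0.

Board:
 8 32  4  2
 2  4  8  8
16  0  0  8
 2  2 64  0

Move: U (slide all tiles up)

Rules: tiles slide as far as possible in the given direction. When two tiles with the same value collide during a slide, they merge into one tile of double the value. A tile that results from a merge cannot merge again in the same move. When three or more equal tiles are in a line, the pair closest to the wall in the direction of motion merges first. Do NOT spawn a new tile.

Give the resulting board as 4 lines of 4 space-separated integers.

Answer:  8 32  4  2
 2  4  8 16
16  2 64  0
 2  0  0  0

Derivation:
Slide up:
col 0: [8, 2, 16, 2] -> [8, 2, 16, 2]
col 1: [32, 4, 0, 2] -> [32, 4, 2, 0]
col 2: [4, 8, 0, 64] -> [4, 8, 64, 0]
col 3: [2, 8, 8, 0] -> [2, 16, 0, 0]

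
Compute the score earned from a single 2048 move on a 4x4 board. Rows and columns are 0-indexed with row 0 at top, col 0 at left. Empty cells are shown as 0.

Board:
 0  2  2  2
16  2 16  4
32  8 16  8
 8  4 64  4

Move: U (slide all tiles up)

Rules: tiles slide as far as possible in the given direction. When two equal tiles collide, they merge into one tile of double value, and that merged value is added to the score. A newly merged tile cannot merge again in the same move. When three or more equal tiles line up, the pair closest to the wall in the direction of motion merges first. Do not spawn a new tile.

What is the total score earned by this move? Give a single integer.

Slide up:
col 0: [0, 16, 32, 8] -> [16, 32, 8, 0]  score +0 (running 0)
col 1: [2, 2, 8, 4] -> [4, 8, 4, 0]  score +4 (running 4)
col 2: [2, 16, 16, 64] -> [2, 32, 64, 0]  score +32 (running 36)
col 3: [2, 4, 8, 4] -> [2, 4, 8, 4]  score +0 (running 36)
Board after move:
16  4  2  2
32  8 32  4
 8  4 64  8
 0  0  0  4

Answer: 36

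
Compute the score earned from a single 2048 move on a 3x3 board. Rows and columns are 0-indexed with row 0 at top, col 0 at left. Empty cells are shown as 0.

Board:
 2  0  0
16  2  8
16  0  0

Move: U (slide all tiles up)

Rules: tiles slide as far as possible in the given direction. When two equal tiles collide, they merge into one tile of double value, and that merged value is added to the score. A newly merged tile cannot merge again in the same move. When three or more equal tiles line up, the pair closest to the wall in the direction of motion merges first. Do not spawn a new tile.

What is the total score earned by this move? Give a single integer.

Slide up:
col 0: [2, 16, 16] -> [2, 32, 0]  score +32 (running 32)
col 1: [0, 2, 0] -> [2, 0, 0]  score +0 (running 32)
col 2: [0, 8, 0] -> [8, 0, 0]  score +0 (running 32)
Board after move:
 2  2  8
32  0  0
 0  0  0

Answer: 32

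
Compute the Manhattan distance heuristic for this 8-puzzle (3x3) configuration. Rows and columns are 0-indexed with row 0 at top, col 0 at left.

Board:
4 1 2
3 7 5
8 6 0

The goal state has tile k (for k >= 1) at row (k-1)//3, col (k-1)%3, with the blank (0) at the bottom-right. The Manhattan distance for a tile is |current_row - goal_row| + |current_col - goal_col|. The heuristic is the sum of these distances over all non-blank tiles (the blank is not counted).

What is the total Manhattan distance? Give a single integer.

Tile 4: (0,0)->(1,0) = 1
Tile 1: (0,1)->(0,0) = 1
Tile 2: (0,2)->(0,1) = 1
Tile 3: (1,0)->(0,2) = 3
Tile 7: (1,1)->(2,0) = 2
Tile 5: (1,2)->(1,1) = 1
Tile 8: (2,0)->(2,1) = 1
Tile 6: (2,1)->(1,2) = 2
Sum: 1 + 1 + 1 + 3 + 2 + 1 + 1 + 2 = 12

Answer: 12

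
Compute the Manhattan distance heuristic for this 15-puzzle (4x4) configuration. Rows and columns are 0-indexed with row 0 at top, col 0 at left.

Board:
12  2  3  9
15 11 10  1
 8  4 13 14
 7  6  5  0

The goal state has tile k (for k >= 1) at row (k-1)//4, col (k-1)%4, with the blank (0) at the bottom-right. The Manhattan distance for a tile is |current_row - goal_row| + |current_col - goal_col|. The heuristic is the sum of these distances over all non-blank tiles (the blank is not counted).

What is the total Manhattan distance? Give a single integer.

Tile 12: at (0,0), goal (2,3), distance |0-2|+|0-3| = 5
Tile 2: at (0,1), goal (0,1), distance |0-0|+|1-1| = 0
Tile 3: at (0,2), goal (0,2), distance |0-0|+|2-2| = 0
Tile 9: at (0,3), goal (2,0), distance |0-2|+|3-0| = 5
Tile 15: at (1,0), goal (3,2), distance |1-3|+|0-2| = 4
Tile 11: at (1,1), goal (2,2), distance |1-2|+|1-2| = 2
Tile 10: at (1,2), goal (2,1), distance |1-2|+|2-1| = 2
Tile 1: at (1,3), goal (0,0), distance |1-0|+|3-0| = 4
Tile 8: at (2,0), goal (1,3), distance |2-1|+|0-3| = 4
Tile 4: at (2,1), goal (0,3), distance |2-0|+|1-3| = 4
Tile 13: at (2,2), goal (3,0), distance |2-3|+|2-0| = 3
Tile 14: at (2,3), goal (3,1), distance |2-3|+|3-1| = 3
Tile 7: at (3,0), goal (1,2), distance |3-1|+|0-2| = 4
Tile 6: at (3,1), goal (1,1), distance |3-1|+|1-1| = 2
Tile 5: at (3,2), goal (1,0), distance |3-1|+|2-0| = 4
Sum: 5 + 0 + 0 + 5 + 4 + 2 + 2 + 4 + 4 + 4 + 3 + 3 + 4 + 2 + 4 = 46

Answer: 46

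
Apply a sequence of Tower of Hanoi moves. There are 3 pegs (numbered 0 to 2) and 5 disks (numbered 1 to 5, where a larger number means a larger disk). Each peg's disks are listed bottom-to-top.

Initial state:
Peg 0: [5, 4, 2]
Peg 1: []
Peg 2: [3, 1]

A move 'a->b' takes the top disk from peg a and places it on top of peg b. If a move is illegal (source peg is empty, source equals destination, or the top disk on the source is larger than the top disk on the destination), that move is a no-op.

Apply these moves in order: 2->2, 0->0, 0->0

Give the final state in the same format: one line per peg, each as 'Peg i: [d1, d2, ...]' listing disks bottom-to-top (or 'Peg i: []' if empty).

After move 1 (2->2):
Peg 0: [5, 4, 2]
Peg 1: []
Peg 2: [3, 1]

After move 2 (0->0):
Peg 0: [5, 4, 2]
Peg 1: []
Peg 2: [3, 1]

After move 3 (0->0):
Peg 0: [5, 4, 2]
Peg 1: []
Peg 2: [3, 1]

Answer: Peg 0: [5, 4, 2]
Peg 1: []
Peg 2: [3, 1]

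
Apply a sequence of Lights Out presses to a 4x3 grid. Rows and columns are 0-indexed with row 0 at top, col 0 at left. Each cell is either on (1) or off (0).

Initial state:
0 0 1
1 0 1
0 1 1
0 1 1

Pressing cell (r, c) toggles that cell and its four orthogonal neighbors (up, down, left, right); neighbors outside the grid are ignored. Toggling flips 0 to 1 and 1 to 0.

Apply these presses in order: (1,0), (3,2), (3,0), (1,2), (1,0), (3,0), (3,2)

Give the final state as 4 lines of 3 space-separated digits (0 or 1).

Answer: 0 0 0
1 1 0
0 1 0
0 1 1

Derivation:
After press 1 at (1,0):
1 0 1
0 1 1
1 1 1
0 1 1

After press 2 at (3,2):
1 0 1
0 1 1
1 1 0
0 0 0

After press 3 at (3,0):
1 0 1
0 1 1
0 1 0
1 1 0

After press 4 at (1,2):
1 0 0
0 0 0
0 1 1
1 1 0

After press 5 at (1,0):
0 0 0
1 1 0
1 1 1
1 1 0

After press 6 at (3,0):
0 0 0
1 1 0
0 1 1
0 0 0

After press 7 at (3,2):
0 0 0
1 1 0
0 1 0
0 1 1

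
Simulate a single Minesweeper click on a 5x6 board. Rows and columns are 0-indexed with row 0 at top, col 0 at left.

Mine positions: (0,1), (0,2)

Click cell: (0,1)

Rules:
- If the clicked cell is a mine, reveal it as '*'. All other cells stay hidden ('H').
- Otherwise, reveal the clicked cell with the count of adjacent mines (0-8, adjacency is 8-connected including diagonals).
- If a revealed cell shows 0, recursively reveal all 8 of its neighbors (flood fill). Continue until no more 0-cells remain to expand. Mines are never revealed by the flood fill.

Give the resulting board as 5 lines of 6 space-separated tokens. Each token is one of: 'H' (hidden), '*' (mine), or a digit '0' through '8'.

H * H H H H
H H H H H H
H H H H H H
H H H H H H
H H H H H H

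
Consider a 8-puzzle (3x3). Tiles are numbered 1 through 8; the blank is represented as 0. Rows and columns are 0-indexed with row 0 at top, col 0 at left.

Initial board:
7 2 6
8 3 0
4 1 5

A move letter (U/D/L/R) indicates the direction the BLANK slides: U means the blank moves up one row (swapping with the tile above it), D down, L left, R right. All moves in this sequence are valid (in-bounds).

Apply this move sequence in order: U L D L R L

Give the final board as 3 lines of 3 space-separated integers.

After move 1 (U):
7 2 0
8 3 6
4 1 5

After move 2 (L):
7 0 2
8 3 6
4 1 5

After move 3 (D):
7 3 2
8 0 6
4 1 5

After move 4 (L):
7 3 2
0 8 6
4 1 5

After move 5 (R):
7 3 2
8 0 6
4 1 5

After move 6 (L):
7 3 2
0 8 6
4 1 5

Answer: 7 3 2
0 8 6
4 1 5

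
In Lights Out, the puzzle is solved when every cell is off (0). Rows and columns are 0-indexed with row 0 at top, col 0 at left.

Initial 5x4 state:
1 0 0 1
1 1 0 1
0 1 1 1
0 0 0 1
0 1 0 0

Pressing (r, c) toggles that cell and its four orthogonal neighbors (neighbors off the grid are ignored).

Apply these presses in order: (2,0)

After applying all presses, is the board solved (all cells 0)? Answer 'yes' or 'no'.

After press 1 at (2,0):
1 0 0 1
0 1 0 1
1 0 1 1
1 0 0 1
0 1 0 0

Lights still on: 10

Answer: no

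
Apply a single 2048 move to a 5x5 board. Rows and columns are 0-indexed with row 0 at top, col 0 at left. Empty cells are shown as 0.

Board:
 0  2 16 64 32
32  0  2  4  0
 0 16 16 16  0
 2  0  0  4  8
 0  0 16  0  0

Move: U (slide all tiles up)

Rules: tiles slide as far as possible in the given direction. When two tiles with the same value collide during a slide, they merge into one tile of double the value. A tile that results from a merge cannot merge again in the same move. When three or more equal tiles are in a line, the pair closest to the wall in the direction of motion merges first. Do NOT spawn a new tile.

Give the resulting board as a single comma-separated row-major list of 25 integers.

Answer: 32, 2, 16, 64, 32, 2, 16, 2, 4, 8, 0, 0, 32, 16, 0, 0, 0, 0, 4, 0, 0, 0, 0, 0, 0

Derivation:
Slide up:
col 0: [0, 32, 0, 2, 0] -> [32, 2, 0, 0, 0]
col 1: [2, 0, 16, 0, 0] -> [2, 16, 0, 0, 0]
col 2: [16, 2, 16, 0, 16] -> [16, 2, 32, 0, 0]
col 3: [64, 4, 16, 4, 0] -> [64, 4, 16, 4, 0]
col 4: [32, 0, 0, 8, 0] -> [32, 8, 0, 0, 0]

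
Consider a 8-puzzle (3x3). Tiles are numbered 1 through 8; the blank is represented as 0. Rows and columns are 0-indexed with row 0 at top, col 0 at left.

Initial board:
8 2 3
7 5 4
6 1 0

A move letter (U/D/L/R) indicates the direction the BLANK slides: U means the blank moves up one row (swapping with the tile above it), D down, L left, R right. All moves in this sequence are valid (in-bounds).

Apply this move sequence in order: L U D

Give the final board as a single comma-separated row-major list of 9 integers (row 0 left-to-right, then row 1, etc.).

After move 1 (L):
8 2 3
7 5 4
6 0 1

After move 2 (U):
8 2 3
7 0 4
6 5 1

After move 3 (D):
8 2 3
7 5 4
6 0 1

Answer: 8, 2, 3, 7, 5, 4, 6, 0, 1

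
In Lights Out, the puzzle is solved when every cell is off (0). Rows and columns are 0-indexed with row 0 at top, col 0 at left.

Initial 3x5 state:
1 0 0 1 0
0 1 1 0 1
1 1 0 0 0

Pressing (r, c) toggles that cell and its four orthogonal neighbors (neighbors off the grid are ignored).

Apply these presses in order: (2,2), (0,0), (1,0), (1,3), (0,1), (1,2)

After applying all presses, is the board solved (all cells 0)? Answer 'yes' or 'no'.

After press 1 at (2,2):
1 0 0 1 0
0 1 0 0 1
1 0 1 1 0

After press 2 at (0,0):
0 1 0 1 0
1 1 0 0 1
1 0 1 1 0

After press 3 at (1,0):
1 1 0 1 0
0 0 0 0 1
0 0 1 1 0

After press 4 at (1,3):
1 1 0 0 0
0 0 1 1 0
0 0 1 0 0

After press 5 at (0,1):
0 0 1 0 0
0 1 1 1 0
0 0 1 0 0

After press 6 at (1,2):
0 0 0 0 0
0 0 0 0 0
0 0 0 0 0

Lights still on: 0

Answer: yes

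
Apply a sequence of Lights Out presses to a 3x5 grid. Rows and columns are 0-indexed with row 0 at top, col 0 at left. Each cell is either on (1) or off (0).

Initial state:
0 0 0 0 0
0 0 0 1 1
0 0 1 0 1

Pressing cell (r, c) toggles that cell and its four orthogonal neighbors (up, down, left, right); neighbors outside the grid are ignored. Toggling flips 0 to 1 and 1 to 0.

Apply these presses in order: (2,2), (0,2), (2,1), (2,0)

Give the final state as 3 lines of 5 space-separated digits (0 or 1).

Answer: 0 1 1 1 0
1 1 0 1 1
0 1 1 1 1

Derivation:
After press 1 at (2,2):
0 0 0 0 0
0 0 1 1 1
0 1 0 1 1

After press 2 at (0,2):
0 1 1 1 0
0 0 0 1 1
0 1 0 1 1

After press 3 at (2,1):
0 1 1 1 0
0 1 0 1 1
1 0 1 1 1

After press 4 at (2,0):
0 1 1 1 0
1 1 0 1 1
0 1 1 1 1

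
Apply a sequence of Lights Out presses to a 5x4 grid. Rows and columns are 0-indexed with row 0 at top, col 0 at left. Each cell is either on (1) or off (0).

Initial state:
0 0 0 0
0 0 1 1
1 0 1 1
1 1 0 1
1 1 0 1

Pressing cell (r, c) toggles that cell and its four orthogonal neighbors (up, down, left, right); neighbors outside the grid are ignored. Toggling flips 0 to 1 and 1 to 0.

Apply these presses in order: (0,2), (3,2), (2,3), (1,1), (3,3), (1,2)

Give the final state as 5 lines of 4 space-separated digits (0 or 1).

After press 1 at (0,2):
0 1 1 1
0 0 0 1
1 0 1 1
1 1 0 1
1 1 0 1

After press 2 at (3,2):
0 1 1 1
0 0 0 1
1 0 0 1
1 0 1 0
1 1 1 1

After press 3 at (2,3):
0 1 1 1
0 0 0 0
1 0 1 0
1 0 1 1
1 1 1 1

After press 4 at (1,1):
0 0 1 1
1 1 1 0
1 1 1 0
1 0 1 1
1 1 1 1

After press 5 at (3,3):
0 0 1 1
1 1 1 0
1 1 1 1
1 0 0 0
1 1 1 0

After press 6 at (1,2):
0 0 0 1
1 0 0 1
1 1 0 1
1 0 0 0
1 1 1 0

Answer: 0 0 0 1
1 0 0 1
1 1 0 1
1 0 0 0
1 1 1 0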